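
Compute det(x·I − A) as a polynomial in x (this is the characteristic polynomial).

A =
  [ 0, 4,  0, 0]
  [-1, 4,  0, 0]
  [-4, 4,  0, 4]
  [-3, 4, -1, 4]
x^4 - 8*x^3 + 24*x^2 - 32*x + 16

Expanding det(x·I − A) (e.g. by cofactor expansion or by noting that A is similar to its Jordan form J, which has the same characteristic polynomial as A) gives
  χ_A(x) = x^4 - 8*x^3 + 24*x^2 - 32*x + 16
which factors as (x - 2)^4. The eigenvalues (with algebraic multiplicities) are λ = 2 with multiplicity 4.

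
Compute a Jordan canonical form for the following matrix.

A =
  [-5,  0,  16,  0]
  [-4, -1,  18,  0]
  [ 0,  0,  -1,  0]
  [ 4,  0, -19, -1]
J_1(-5) ⊕ J_2(-1) ⊕ J_1(-1)

The characteristic polynomial is
  det(x·I − A) = x^4 + 8*x^3 + 18*x^2 + 16*x + 5 = (x + 1)^3*(x + 5)

Eigenvalues and multiplicities (the geometric multiplicity of λ is n − rank(A − λI), which equals the number of Jordan blocks for λ):
  λ = -5: algebraic multiplicity = 1, geometric multiplicity = 1
  λ = -1: algebraic multiplicity = 3, geometric multiplicity = 2

Determining the block sizes for each eigenvalue:
  λ = -5: one block (gm = 1), so the single block has size am = 1 → block sizes [1]
  λ = -1: 2 blocks summing to 3 forces exactly one block of size 2 and the rest size 1 → block sizes [2, 1]

Assembling the blocks gives a Jordan form
J =
  [-5,  0,  0,  0]
  [ 0, -1,  1,  0]
  [ 0,  0, -1,  0]
  [ 0,  0,  0, -1]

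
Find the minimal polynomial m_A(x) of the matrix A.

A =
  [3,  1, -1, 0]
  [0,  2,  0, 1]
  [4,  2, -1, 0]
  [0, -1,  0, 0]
x^3 - 3*x^2 + 3*x - 1

The characteristic polynomial is χ_A(x) = (x - 1)^4, so the eigenvalues are known. The minimal polynomial is
  m_A(x) = Π_λ (x − λ)^{k_λ}
where k_λ is the size of the *largest* Jordan block for λ (equivalently, the smallest k with (A − λI)^k v = 0 for every generalised eigenvector v of λ).

  λ = 1: largest Jordan block has size 3, contributing (x − 1)^3

So m_A(x) = (x - 1)^3 = x^3 - 3*x^2 + 3*x - 1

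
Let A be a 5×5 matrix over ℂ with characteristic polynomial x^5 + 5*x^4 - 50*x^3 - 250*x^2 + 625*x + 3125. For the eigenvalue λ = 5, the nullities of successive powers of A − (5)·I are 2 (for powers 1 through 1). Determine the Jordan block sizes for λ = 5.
Block sizes for λ = 5: [1, 1]

From the dimensions of kernels of powers, the number of Jordan blocks of size at least j is d_j − d_{j−1} where d_j = dim ker(N^j) (with d_0 = 0). Computing the differences gives [2].
The number of blocks of size exactly k is (#blocks of size ≥ k) − (#blocks of size ≥ k + 1), so the partition is: 2 block(s) of size 1.
In nonincreasing order the block sizes are [1, 1].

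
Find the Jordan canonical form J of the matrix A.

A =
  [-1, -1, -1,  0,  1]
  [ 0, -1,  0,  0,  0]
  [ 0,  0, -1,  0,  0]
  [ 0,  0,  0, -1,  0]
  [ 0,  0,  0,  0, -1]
J_2(-1) ⊕ J_1(-1) ⊕ J_1(-1) ⊕ J_1(-1)

The characteristic polynomial is
  det(x·I − A) = x^5 + 5*x^4 + 10*x^3 + 10*x^2 + 5*x + 1 = (x + 1)^5

Eigenvalues and multiplicities (the geometric multiplicity of λ is n − rank(A − λI), which equals the number of Jordan blocks for λ):
  λ = -1: algebraic multiplicity = 5, geometric multiplicity = 4

Determining the block sizes for each eigenvalue:
  λ = -1: 4 blocks summing to 5 forces exactly one block of size 2 and the rest size 1 → block sizes [2, 1, 1, 1]

Assembling the blocks gives a Jordan form
J =
  [-1,  1,  0,  0,  0]
  [ 0, -1,  0,  0,  0]
  [ 0,  0, -1,  0,  0]
  [ 0,  0,  0, -1,  0]
  [ 0,  0,  0,  0, -1]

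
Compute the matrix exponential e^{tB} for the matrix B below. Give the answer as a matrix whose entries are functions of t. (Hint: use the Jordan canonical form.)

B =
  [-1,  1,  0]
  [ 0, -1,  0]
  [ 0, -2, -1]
e^{tB} =
  [exp(-t), t*exp(-t), 0]
  [0, exp(-t), 0]
  [0, -2*t*exp(-t), exp(-t)]

Strategy: write B = P · J · P⁻¹ where J is a Jordan canonical form, so e^{tB} = P · e^{tJ} · P⁻¹, and e^{tJ} can be computed block-by-block.

B has Jordan form
J =
  [-1,  1,  0]
  [ 0, -1,  0]
  [ 0,  0, -1]
(up to reordering of blocks).

Per-block formulas:
  For a 1×1 block at λ = -1: exp(t · [-1]) = [e^(-1t)].
  For a 2×2 Jordan block J_2(-1): exp(t · J_2(-1)) = e^(-1t)·(I + t·N), where N is the 2×2 nilpotent shift.

After assembling e^{tJ} and conjugating by P, we get:

e^{tB} =
  [exp(-t), t*exp(-t), 0]
  [0, exp(-t), 0]
  [0, -2*t*exp(-t), exp(-t)]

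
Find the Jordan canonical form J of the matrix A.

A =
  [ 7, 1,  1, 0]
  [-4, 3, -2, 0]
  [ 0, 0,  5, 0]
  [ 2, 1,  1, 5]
J_2(5) ⊕ J_1(5) ⊕ J_1(5)

The characteristic polynomial is
  det(x·I − A) = x^4 - 20*x^3 + 150*x^2 - 500*x + 625 = (x - 5)^4

Eigenvalues and multiplicities (the geometric multiplicity of λ is n − rank(A − λI), which equals the number of Jordan blocks for λ):
  λ = 5: algebraic multiplicity = 4, geometric multiplicity = 3

Determining the block sizes for each eigenvalue:
  λ = 5: 3 blocks summing to 4 forces exactly one block of size 2 and the rest size 1 → block sizes [2, 1, 1]

Assembling the blocks gives a Jordan form
J =
  [5, 1, 0, 0]
  [0, 5, 0, 0]
  [0, 0, 5, 0]
  [0, 0, 0, 5]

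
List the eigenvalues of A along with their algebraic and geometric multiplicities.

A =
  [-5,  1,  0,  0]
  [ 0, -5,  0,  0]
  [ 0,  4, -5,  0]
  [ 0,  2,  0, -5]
λ = -5: alg = 4, geom = 3

Step 1 — factor the characteristic polynomial to read off the algebraic multiplicities:
  χ_A(x) = (x + 5)^4

Step 2 — compute geometric multiplicities via the rank-nullity identity g(λ) = n − rank(A − λI):
  rank(A − (-5)·I) = 1, so dim ker(A − (-5)·I) = n − 1 = 3

Summary:
  λ = -5: algebraic multiplicity = 4, geometric multiplicity = 3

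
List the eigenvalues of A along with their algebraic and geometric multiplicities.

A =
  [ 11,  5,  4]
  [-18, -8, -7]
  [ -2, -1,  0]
λ = 1: alg = 3, geom = 1

Step 1 — factor the characteristic polynomial to read off the algebraic multiplicities:
  χ_A(x) = (x - 1)^3

Step 2 — compute geometric multiplicities via the rank-nullity identity g(λ) = n − rank(A − λI):
  rank(A − (1)·I) = 2, so dim ker(A − (1)·I) = n − 2 = 1

Summary:
  λ = 1: algebraic multiplicity = 3, geometric multiplicity = 1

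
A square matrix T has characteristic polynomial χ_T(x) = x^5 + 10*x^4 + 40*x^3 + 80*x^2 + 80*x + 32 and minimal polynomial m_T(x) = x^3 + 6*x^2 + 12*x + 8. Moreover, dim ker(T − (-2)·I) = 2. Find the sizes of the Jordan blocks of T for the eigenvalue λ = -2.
Block sizes for λ = -2: [3, 2]

Step 1 — from the characteristic polynomial, algebraic multiplicity of λ = -2 is 5. From dim ker(T − (-2)·I) = 2, there are exactly 2 Jordan blocks for λ = -2.
Step 2 — from the minimal polynomial, the factor (x + 2)^3 tells us the largest block for λ = -2 has size 3.
Step 3 — with total size 5, 2 blocks, and largest block 3, the block sizes (in nonincreasing order) are [3, 2].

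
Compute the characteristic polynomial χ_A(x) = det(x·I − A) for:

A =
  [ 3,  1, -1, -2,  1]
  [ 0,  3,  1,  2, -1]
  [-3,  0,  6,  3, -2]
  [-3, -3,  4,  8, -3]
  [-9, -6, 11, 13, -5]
x^5 - 15*x^4 + 90*x^3 - 270*x^2 + 405*x - 243

Expanding det(x·I − A) (e.g. by cofactor expansion or by noting that A is similar to its Jordan form J, which has the same characteristic polynomial as A) gives
  χ_A(x) = x^5 - 15*x^4 + 90*x^3 - 270*x^2 + 405*x - 243
which factors as (x - 3)^5. The eigenvalues (with algebraic multiplicities) are λ = 3 with multiplicity 5.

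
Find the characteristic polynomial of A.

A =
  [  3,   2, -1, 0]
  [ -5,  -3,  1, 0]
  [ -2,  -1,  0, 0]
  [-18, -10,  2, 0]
x^4

Expanding det(x·I − A) (e.g. by cofactor expansion or by noting that A is similar to its Jordan form J, which has the same characteristic polynomial as A) gives
  χ_A(x) = x^4
which factors as x^4. The eigenvalues (with algebraic multiplicities) are λ = 0 with multiplicity 4.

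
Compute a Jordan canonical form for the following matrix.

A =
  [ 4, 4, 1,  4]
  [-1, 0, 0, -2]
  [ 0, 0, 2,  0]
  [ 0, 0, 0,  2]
J_3(2) ⊕ J_1(2)

The characteristic polynomial is
  det(x·I − A) = x^4 - 8*x^3 + 24*x^2 - 32*x + 16 = (x - 2)^4

Eigenvalues and multiplicities (the geometric multiplicity of λ is n − rank(A − λI), which equals the number of Jordan blocks for λ):
  λ = 2: algebraic multiplicity = 4, geometric multiplicity = 2

Determining the block sizes for each eigenvalue:
  λ = 2: with am = 4 and gm = 2, the partition is not yet determined (e.g. several partitions of 4 into 2 parts exist). Let N = A − (2)·I. Computing rank(N^1) = 2, rank(N^2) = 1, rank(N^3) = 0; the number of blocks of size ≥ j is rank(N^{j−1}) − rank(N^j), giving [2, 1, 1]. So we have 1 block(s) of size 3, 1 block(s) of size 1 → block sizes [3, 1]

Assembling the blocks gives a Jordan form
J =
  [2, 1, 0, 0]
  [0, 2, 1, 0]
  [0, 0, 2, 0]
  [0, 0, 0, 2]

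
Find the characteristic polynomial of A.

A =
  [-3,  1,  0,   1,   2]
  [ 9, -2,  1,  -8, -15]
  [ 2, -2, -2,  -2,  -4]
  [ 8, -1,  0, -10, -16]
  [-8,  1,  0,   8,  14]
x^5 + 3*x^4 - 16*x^3 - 88*x^2 - 144*x - 80

Expanding det(x·I − A) (e.g. by cofactor expansion or by noting that A is similar to its Jordan form J, which has the same characteristic polynomial as A) gives
  χ_A(x) = x^5 + 3*x^4 - 16*x^3 - 88*x^2 - 144*x - 80
which factors as (x - 5)*(x + 2)^4. The eigenvalues (with algebraic multiplicities) are λ = -2 with multiplicity 4, λ = 5 with multiplicity 1.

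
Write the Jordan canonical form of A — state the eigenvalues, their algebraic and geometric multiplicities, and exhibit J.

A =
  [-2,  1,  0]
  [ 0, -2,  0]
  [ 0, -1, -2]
J_2(-2) ⊕ J_1(-2)

The characteristic polynomial is
  det(x·I − A) = x^3 + 6*x^2 + 12*x + 8 = (x + 2)^3

Eigenvalues and multiplicities (the geometric multiplicity of λ is n − rank(A − λI), which equals the number of Jordan blocks for λ):
  λ = -2: algebraic multiplicity = 3, geometric multiplicity = 2

Determining the block sizes for each eigenvalue:
  λ = -2: 2 blocks summing to 3 forces exactly one block of size 2 and the rest size 1 → block sizes [2, 1]

Assembling the blocks gives a Jordan form
J =
  [-2,  1,  0]
  [ 0, -2,  0]
  [ 0,  0, -2]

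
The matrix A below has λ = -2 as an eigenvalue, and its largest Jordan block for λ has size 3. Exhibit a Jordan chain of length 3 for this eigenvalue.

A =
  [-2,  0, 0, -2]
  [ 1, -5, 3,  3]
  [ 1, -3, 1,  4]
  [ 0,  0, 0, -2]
A Jordan chain for λ = -2 of length 3:
v_1 = (0, 1, 1, 0)ᵀ
v_2 = (-2, 3, 4, 0)ᵀ
v_3 = (0, 0, 0, 1)ᵀ

Let N = A − (-2)·I. We want v_3 with N^3 v_3 = 0 but N^2 v_3 ≠ 0; then v_{j-1} := N · v_j for j = 3, …, 2.

Pick v_3 = (0, 0, 0, 1)ᵀ.
Then v_2 = N · v_3 = (-2, 3, 4, 0)ᵀ.
Then v_1 = N · v_2 = (0, 1, 1, 0)ᵀ.

Sanity check: (A − (-2)·I) v_1 = (0, 0, 0, 0)ᵀ = 0. ✓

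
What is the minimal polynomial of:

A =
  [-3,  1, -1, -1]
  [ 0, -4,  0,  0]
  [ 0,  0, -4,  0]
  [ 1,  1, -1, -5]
x^2 + 8*x + 16

The characteristic polynomial is χ_A(x) = (x + 4)^4, so the eigenvalues are known. The minimal polynomial is
  m_A(x) = Π_λ (x − λ)^{k_λ}
where k_λ is the size of the *largest* Jordan block for λ (equivalently, the smallest k with (A − λI)^k v = 0 for every generalised eigenvector v of λ).

  λ = -4: largest Jordan block has size 2, contributing (x + 4)^2

So m_A(x) = (x + 4)^2 = x^2 + 8*x + 16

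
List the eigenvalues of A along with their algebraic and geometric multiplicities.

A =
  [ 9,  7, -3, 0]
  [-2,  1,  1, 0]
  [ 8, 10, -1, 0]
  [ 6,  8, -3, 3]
λ = 3: alg = 4, geom = 2

Step 1 — factor the characteristic polynomial to read off the algebraic multiplicities:
  χ_A(x) = (x - 3)^4

Step 2 — compute geometric multiplicities via the rank-nullity identity g(λ) = n − rank(A − λI):
  rank(A − (3)·I) = 2, so dim ker(A − (3)·I) = n − 2 = 2

Summary:
  λ = 3: algebraic multiplicity = 4, geometric multiplicity = 2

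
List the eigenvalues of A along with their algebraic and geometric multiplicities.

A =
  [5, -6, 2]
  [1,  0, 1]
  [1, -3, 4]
λ = 3: alg = 3, geom = 2

Step 1 — factor the characteristic polynomial to read off the algebraic multiplicities:
  χ_A(x) = (x - 3)^3

Step 2 — compute geometric multiplicities via the rank-nullity identity g(λ) = n − rank(A − λI):
  rank(A − (3)·I) = 1, so dim ker(A − (3)·I) = n − 1 = 2

Summary:
  λ = 3: algebraic multiplicity = 3, geometric multiplicity = 2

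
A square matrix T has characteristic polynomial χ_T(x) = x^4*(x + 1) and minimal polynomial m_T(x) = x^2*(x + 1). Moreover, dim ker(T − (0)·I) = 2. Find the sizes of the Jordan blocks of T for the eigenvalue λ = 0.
Block sizes for λ = 0: [2, 2]

Step 1 — from the characteristic polynomial, algebraic multiplicity of λ = 0 is 4. From dim ker(T − (0)·I) = 2, there are exactly 2 Jordan blocks for λ = 0.
Step 2 — from the minimal polynomial, the factor (x − 0)^2 tells us the largest block for λ = 0 has size 2.
Step 3 — with total size 4, 2 blocks, and largest block 2, the block sizes (in nonincreasing order) are [2, 2].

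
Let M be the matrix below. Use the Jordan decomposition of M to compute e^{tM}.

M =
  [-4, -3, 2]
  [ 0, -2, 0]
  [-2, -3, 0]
e^{tM} =
  [-2*t*exp(-2*t) + exp(-2*t), -3*t*exp(-2*t), 2*t*exp(-2*t)]
  [0, exp(-2*t), 0]
  [-2*t*exp(-2*t), -3*t*exp(-2*t), 2*t*exp(-2*t) + exp(-2*t)]

Strategy: write M = P · J · P⁻¹ where J is a Jordan canonical form, so e^{tM} = P · e^{tJ} · P⁻¹, and e^{tJ} can be computed block-by-block.

M has Jordan form
J =
  [-2,  1,  0]
  [ 0, -2,  0]
  [ 0,  0, -2]
(up to reordering of blocks).

Per-block formulas:
  For a 2×2 Jordan block J_2(-2): exp(t · J_2(-2)) = e^(-2t)·(I + t·N), where N is the 2×2 nilpotent shift.
  For a 1×1 block at λ = -2: exp(t · [-2]) = [e^(-2t)].

After assembling e^{tJ} and conjugating by P, we get:

e^{tM} =
  [-2*t*exp(-2*t) + exp(-2*t), -3*t*exp(-2*t), 2*t*exp(-2*t)]
  [0, exp(-2*t), 0]
  [-2*t*exp(-2*t), -3*t*exp(-2*t), 2*t*exp(-2*t) + exp(-2*t)]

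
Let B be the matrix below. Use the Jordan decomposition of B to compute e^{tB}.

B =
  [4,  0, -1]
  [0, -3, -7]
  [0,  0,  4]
e^{tB} =
  [exp(4*t), 0, -t*exp(4*t)]
  [0, exp(-3*t), -exp(4*t) + exp(-3*t)]
  [0, 0, exp(4*t)]

Strategy: write B = P · J · P⁻¹ where J is a Jordan canonical form, so e^{tB} = P · e^{tJ} · P⁻¹, and e^{tJ} can be computed block-by-block.

B has Jordan form
J =
  [-3, 0, 0]
  [ 0, 4, 1]
  [ 0, 0, 4]
(up to reordering of blocks).

Per-block formulas:
  For a 1×1 block at λ = -3: exp(t · [-3]) = [e^(-3t)].
  For a 2×2 Jordan block J_2(4): exp(t · J_2(4)) = e^(4t)·(I + t·N), where N is the 2×2 nilpotent shift.

After assembling e^{tJ} and conjugating by P, we get:

e^{tB} =
  [exp(4*t), 0, -t*exp(4*t)]
  [0, exp(-3*t), -exp(4*t) + exp(-3*t)]
  [0, 0, exp(4*t)]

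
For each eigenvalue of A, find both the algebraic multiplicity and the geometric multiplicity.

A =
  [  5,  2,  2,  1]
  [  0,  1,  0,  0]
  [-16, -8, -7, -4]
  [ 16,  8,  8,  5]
λ = 1: alg = 4, geom = 3

Step 1 — factor the characteristic polynomial to read off the algebraic multiplicities:
  χ_A(x) = (x - 1)^4

Step 2 — compute geometric multiplicities via the rank-nullity identity g(λ) = n − rank(A − λI):
  rank(A − (1)·I) = 1, so dim ker(A − (1)·I) = n − 1 = 3

Summary:
  λ = 1: algebraic multiplicity = 4, geometric multiplicity = 3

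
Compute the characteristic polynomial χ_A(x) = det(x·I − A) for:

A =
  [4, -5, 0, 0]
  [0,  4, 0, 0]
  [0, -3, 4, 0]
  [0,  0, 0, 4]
x^4 - 16*x^3 + 96*x^2 - 256*x + 256

Expanding det(x·I − A) (e.g. by cofactor expansion or by noting that A is similar to its Jordan form J, which has the same characteristic polynomial as A) gives
  χ_A(x) = x^4 - 16*x^3 + 96*x^2 - 256*x + 256
which factors as (x - 4)^4. The eigenvalues (with algebraic multiplicities) are λ = 4 with multiplicity 4.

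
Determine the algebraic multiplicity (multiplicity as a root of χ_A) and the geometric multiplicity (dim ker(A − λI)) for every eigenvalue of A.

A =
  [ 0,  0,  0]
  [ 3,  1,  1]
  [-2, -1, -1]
λ = 0: alg = 3, geom = 1

Step 1 — factor the characteristic polynomial to read off the algebraic multiplicities:
  χ_A(x) = x^3

Step 2 — compute geometric multiplicities via the rank-nullity identity g(λ) = n − rank(A − λI):
  rank(A − (0)·I) = 2, so dim ker(A − (0)·I) = n − 2 = 1

Summary:
  λ = 0: algebraic multiplicity = 3, geometric multiplicity = 1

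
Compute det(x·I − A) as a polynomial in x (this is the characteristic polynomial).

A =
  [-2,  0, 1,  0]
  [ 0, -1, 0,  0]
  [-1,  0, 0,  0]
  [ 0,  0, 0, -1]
x^4 + 4*x^3 + 6*x^2 + 4*x + 1

Expanding det(x·I − A) (e.g. by cofactor expansion or by noting that A is similar to its Jordan form J, which has the same characteristic polynomial as A) gives
  χ_A(x) = x^4 + 4*x^3 + 6*x^2 + 4*x + 1
which factors as (x + 1)^4. The eigenvalues (with algebraic multiplicities) are λ = -1 with multiplicity 4.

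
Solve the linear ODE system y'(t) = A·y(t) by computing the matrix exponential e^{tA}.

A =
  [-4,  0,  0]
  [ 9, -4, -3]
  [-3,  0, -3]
e^{tA} =
  [exp(-4*t), 0, 0]
  [9*exp(-3*t) - 9*exp(-4*t), exp(-4*t), -3*exp(-3*t) + 3*exp(-4*t)]
  [-3*exp(-3*t) + 3*exp(-4*t), 0, exp(-3*t)]

Strategy: write A = P · J · P⁻¹ where J is a Jordan canonical form, so e^{tA} = P · e^{tJ} · P⁻¹, and e^{tJ} can be computed block-by-block.

A has Jordan form
J =
  [-4,  0,  0]
  [ 0, -4,  0]
  [ 0,  0, -3]
(up to reordering of blocks).

Per-block formulas:
  For a 1×1 block at λ = -3: exp(t · [-3]) = [e^(-3t)].
  For a 1×1 block at λ = -4: exp(t · [-4]) = [e^(-4t)].

After assembling e^{tJ} and conjugating by P, we get:

e^{tA} =
  [exp(-4*t), 0, 0]
  [9*exp(-3*t) - 9*exp(-4*t), exp(-4*t), -3*exp(-3*t) + 3*exp(-4*t)]
  [-3*exp(-3*t) + 3*exp(-4*t), 0, exp(-3*t)]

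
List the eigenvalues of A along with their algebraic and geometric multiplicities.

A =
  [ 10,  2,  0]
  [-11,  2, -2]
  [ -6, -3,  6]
λ = 6: alg = 3, geom = 1

Step 1 — factor the characteristic polynomial to read off the algebraic multiplicities:
  χ_A(x) = (x - 6)^3

Step 2 — compute geometric multiplicities via the rank-nullity identity g(λ) = n − rank(A − λI):
  rank(A − (6)·I) = 2, so dim ker(A − (6)·I) = n − 2 = 1

Summary:
  λ = 6: algebraic multiplicity = 3, geometric multiplicity = 1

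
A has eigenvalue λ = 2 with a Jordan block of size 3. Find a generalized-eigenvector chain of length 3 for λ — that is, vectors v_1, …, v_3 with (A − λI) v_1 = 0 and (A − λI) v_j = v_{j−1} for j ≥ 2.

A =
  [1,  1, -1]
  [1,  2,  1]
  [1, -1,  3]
A Jordan chain for λ = 2 of length 3:
v_1 = (1, 0, -1)ᵀ
v_2 = (-1, 1, 1)ᵀ
v_3 = (1, 0, 0)ᵀ

Let N = A − (2)·I. We want v_3 with N^3 v_3 = 0 but N^2 v_3 ≠ 0; then v_{j-1} := N · v_j for j = 3, …, 2.

Pick v_3 = (1, 0, 0)ᵀ.
Then v_2 = N · v_3 = (-1, 1, 1)ᵀ.
Then v_1 = N · v_2 = (1, 0, -1)ᵀ.

Sanity check: (A − (2)·I) v_1 = (0, 0, 0)ᵀ = 0. ✓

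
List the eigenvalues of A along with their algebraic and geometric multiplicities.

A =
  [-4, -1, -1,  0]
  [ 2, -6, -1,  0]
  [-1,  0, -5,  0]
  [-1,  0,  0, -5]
λ = -5: alg = 4, geom = 2

Step 1 — factor the characteristic polynomial to read off the algebraic multiplicities:
  χ_A(x) = (x + 5)^4

Step 2 — compute geometric multiplicities via the rank-nullity identity g(λ) = n − rank(A − λI):
  rank(A − (-5)·I) = 2, so dim ker(A − (-5)·I) = n − 2 = 2

Summary:
  λ = -5: algebraic multiplicity = 4, geometric multiplicity = 2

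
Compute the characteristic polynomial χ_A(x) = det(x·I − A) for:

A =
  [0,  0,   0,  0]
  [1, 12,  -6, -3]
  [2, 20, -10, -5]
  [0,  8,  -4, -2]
x^4

Expanding det(x·I − A) (e.g. by cofactor expansion or by noting that A is similar to its Jordan form J, which has the same characteristic polynomial as A) gives
  χ_A(x) = x^4
which factors as x^4. The eigenvalues (with algebraic multiplicities) are λ = 0 with multiplicity 4.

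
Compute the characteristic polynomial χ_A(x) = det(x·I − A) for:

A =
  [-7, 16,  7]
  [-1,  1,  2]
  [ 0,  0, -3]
x^3 + 9*x^2 + 27*x + 27

Expanding det(x·I − A) (e.g. by cofactor expansion or by noting that A is similar to its Jordan form J, which has the same characteristic polynomial as A) gives
  χ_A(x) = x^3 + 9*x^2 + 27*x + 27
which factors as (x + 3)^3. The eigenvalues (with algebraic multiplicities) are λ = -3 with multiplicity 3.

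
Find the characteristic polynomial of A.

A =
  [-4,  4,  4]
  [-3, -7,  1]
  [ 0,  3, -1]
x^3 + 12*x^2 + 48*x + 64

Expanding det(x·I − A) (e.g. by cofactor expansion or by noting that A is similar to its Jordan form J, which has the same characteristic polynomial as A) gives
  χ_A(x) = x^3 + 12*x^2 + 48*x + 64
which factors as (x + 4)^3. The eigenvalues (with algebraic multiplicities) are λ = -4 with multiplicity 3.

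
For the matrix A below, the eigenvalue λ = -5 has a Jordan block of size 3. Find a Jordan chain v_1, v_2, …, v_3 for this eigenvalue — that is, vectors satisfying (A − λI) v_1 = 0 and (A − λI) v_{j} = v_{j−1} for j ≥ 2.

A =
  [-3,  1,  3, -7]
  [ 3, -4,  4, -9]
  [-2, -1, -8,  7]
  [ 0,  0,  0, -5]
A Jordan chain for λ = -5 of length 3:
v_1 = (1, 1, -1, 0)ᵀ
v_2 = (2, 3, -2, 0)ᵀ
v_3 = (1, 0, 0, 0)ᵀ

Let N = A − (-5)·I. We want v_3 with N^3 v_3 = 0 but N^2 v_3 ≠ 0; then v_{j-1} := N · v_j for j = 3, …, 2.

Pick v_3 = (1, 0, 0, 0)ᵀ.
Then v_2 = N · v_3 = (2, 3, -2, 0)ᵀ.
Then v_1 = N · v_2 = (1, 1, -1, 0)ᵀ.

Sanity check: (A − (-5)·I) v_1 = (0, 0, 0, 0)ᵀ = 0. ✓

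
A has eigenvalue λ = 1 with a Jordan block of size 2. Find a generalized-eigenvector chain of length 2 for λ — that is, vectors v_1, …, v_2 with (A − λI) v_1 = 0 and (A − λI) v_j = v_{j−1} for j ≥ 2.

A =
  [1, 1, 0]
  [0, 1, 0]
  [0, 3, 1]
A Jordan chain for λ = 1 of length 2:
v_1 = (1, 0, 3)ᵀ
v_2 = (0, 1, 0)ᵀ

Let N = A − (1)·I. We want v_2 with N^2 v_2 = 0 but N^1 v_2 ≠ 0; then v_{j-1} := N · v_j for j = 2, …, 2.

Pick v_2 = (0, 1, 0)ᵀ.
Then v_1 = N · v_2 = (1, 0, 3)ᵀ.

Sanity check: (A − (1)·I) v_1 = (0, 0, 0)ᵀ = 0. ✓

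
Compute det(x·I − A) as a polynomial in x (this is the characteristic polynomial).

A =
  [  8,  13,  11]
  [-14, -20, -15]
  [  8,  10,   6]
x^3 + 6*x^2 + 12*x + 8

Expanding det(x·I − A) (e.g. by cofactor expansion or by noting that A is similar to its Jordan form J, which has the same characteristic polynomial as A) gives
  χ_A(x) = x^3 + 6*x^2 + 12*x + 8
which factors as (x + 2)^3. The eigenvalues (with algebraic multiplicities) are λ = -2 with multiplicity 3.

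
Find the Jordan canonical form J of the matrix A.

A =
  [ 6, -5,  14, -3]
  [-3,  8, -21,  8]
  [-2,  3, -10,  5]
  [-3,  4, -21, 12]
J_2(4) ⊕ J_2(4)

The characteristic polynomial is
  det(x·I − A) = x^4 - 16*x^3 + 96*x^2 - 256*x + 256 = (x - 4)^4

Eigenvalues and multiplicities (the geometric multiplicity of λ is n − rank(A − λI), which equals the number of Jordan blocks for λ):
  λ = 4: algebraic multiplicity = 4, geometric multiplicity = 2

Determining the block sizes for each eigenvalue:
  λ = 4: with am = 4 and gm = 2, the partition is not yet determined (e.g. several partitions of 4 into 2 parts exist). Let N = A − (4)·I. Computing rank(N^1) = 2, rank(N^2) = 0; the number of blocks of size ≥ j is rank(N^{j−1}) − rank(N^j), giving [2, 2]. So we have 2 block(s) of size 2 → block sizes [2, 2]

Assembling the blocks gives a Jordan form
J =
  [4, 1, 0, 0]
  [0, 4, 0, 0]
  [0, 0, 4, 1]
  [0, 0, 0, 4]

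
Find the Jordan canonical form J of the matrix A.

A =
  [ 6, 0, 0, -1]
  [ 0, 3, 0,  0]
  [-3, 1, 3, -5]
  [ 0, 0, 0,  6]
J_2(3) ⊕ J_2(6)

The characteristic polynomial is
  det(x·I − A) = x^4 - 18*x^3 + 117*x^2 - 324*x + 324 = (x - 6)^2*(x - 3)^2

Eigenvalues and multiplicities (the geometric multiplicity of λ is n − rank(A − λI), which equals the number of Jordan blocks for λ):
  λ = 3: algebraic multiplicity = 2, geometric multiplicity = 1
  λ = 6: algebraic multiplicity = 2, geometric multiplicity = 1

Determining the block sizes for each eigenvalue:
  λ = 3: one block (gm = 1), so the single block has size am = 2 → block sizes [2]
  λ = 6: one block (gm = 1), so the single block has size am = 2 → block sizes [2]

Assembling the blocks gives a Jordan form
J =
  [3, 1, 0, 0]
  [0, 3, 0, 0]
  [0, 0, 6, 1]
  [0, 0, 0, 6]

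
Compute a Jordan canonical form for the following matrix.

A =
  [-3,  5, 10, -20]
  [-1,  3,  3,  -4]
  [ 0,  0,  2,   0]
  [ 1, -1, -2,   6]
J_3(2) ⊕ J_1(2)

The characteristic polynomial is
  det(x·I − A) = x^4 - 8*x^3 + 24*x^2 - 32*x + 16 = (x - 2)^4

Eigenvalues and multiplicities (the geometric multiplicity of λ is n − rank(A − λI), which equals the number of Jordan blocks for λ):
  λ = 2: algebraic multiplicity = 4, geometric multiplicity = 2

Determining the block sizes for each eigenvalue:
  λ = 2: with am = 4 and gm = 2, the partition is not yet determined (e.g. several partitions of 4 into 2 parts exist). Let N = A − (2)·I. Computing rank(N^1) = 2, rank(N^2) = 1, rank(N^3) = 0; the number of blocks of size ≥ j is rank(N^{j−1}) − rank(N^j), giving [2, 1, 1]. So we have 1 block(s) of size 3, 1 block(s) of size 1 → block sizes [3, 1]

Assembling the blocks gives a Jordan form
J =
  [2, 1, 0, 0]
  [0, 2, 1, 0]
  [0, 0, 2, 0]
  [0, 0, 0, 2]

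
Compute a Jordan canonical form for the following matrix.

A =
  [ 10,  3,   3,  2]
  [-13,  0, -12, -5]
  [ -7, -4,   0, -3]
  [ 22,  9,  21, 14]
J_2(6) ⊕ J_2(6)

The characteristic polynomial is
  det(x·I − A) = x^4 - 24*x^3 + 216*x^2 - 864*x + 1296 = (x - 6)^4

Eigenvalues and multiplicities (the geometric multiplicity of λ is n − rank(A − λI), which equals the number of Jordan blocks for λ):
  λ = 6: algebraic multiplicity = 4, geometric multiplicity = 2

Determining the block sizes for each eigenvalue:
  λ = 6: with am = 4 and gm = 2, the partition is not yet determined (e.g. several partitions of 4 into 2 parts exist). Let N = A − (6)·I. Computing rank(N^1) = 2, rank(N^2) = 0; the number of blocks of size ≥ j is rank(N^{j−1}) − rank(N^j), giving [2, 2]. So we have 2 block(s) of size 2 → block sizes [2, 2]

Assembling the blocks gives a Jordan form
J =
  [6, 1, 0, 0]
  [0, 6, 0, 0]
  [0, 0, 6, 1]
  [0, 0, 0, 6]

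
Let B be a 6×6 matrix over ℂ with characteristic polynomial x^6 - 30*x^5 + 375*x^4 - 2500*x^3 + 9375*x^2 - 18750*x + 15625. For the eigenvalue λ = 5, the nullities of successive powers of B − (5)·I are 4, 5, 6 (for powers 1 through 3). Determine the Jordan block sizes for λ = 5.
Block sizes for λ = 5: [3, 1, 1, 1]

From the dimensions of kernels of powers, the number of Jordan blocks of size at least j is d_j − d_{j−1} where d_j = dim ker(N^j) (with d_0 = 0). Computing the differences gives [4, 1, 1].
The number of blocks of size exactly k is (#blocks of size ≥ k) − (#blocks of size ≥ k + 1), so the partition is: 3 block(s) of size 1, 1 block(s) of size 3.
In nonincreasing order the block sizes are [3, 1, 1, 1].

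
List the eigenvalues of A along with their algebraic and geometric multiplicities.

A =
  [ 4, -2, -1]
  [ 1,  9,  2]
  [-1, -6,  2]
λ = 5: alg = 3, geom = 1

Step 1 — factor the characteristic polynomial to read off the algebraic multiplicities:
  χ_A(x) = (x - 5)^3

Step 2 — compute geometric multiplicities via the rank-nullity identity g(λ) = n − rank(A − λI):
  rank(A − (5)·I) = 2, so dim ker(A − (5)·I) = n − 2 = 1

Summary:
  λ = 5: algebraic multiplicity = 3, geometric multiplicity = 1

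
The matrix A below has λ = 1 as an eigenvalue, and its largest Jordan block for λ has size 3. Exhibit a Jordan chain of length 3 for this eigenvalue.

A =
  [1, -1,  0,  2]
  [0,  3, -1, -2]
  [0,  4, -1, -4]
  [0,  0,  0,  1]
A Jordan chain for λ = 1 of length 3:
v_1 = (-2, 0, 0, 0)ᵀ
v_2 = (-1, 2, 4, 0)ᵀ
v_3 = (0, 1, 0, 0)ᵀ

Let N = A − (1)·I. We want v_3 with N^3 v_3 = 0 but N^2 v_3 ≠ 0; then v_{j-1} := N · v_j for j = 3, …, 2.

Pick v_3 = (0, 1, 0, 0)ᵀ.
Then v_2 = N · v_3 = (-1, 2, 4, 0)ᵀ.
Then v_1 = N · v_2 = (-2, 0, 0, 0)ᵀ.

Sanity check: (A − (1)·I) v_1 = (0, 0, 0, 0)ᵀ = 0. ✓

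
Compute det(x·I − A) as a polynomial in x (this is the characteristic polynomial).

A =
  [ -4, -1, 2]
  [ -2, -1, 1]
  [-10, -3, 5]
x^3

Expanding det(x·I − A) (e.g. by cofactor expansion or by noting that A is similar to its Jordan form J, which has the same characteristic polynomial as A) gives
  χ_A(x) = x^3
which factors as x^3. The eigenvalues (with algebraic multiplicities) are λ = 0 with multiplicity 3.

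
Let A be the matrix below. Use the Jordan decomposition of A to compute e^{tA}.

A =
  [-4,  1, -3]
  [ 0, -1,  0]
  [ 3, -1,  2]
e^{tA} =
  [-3*t*exp(-t) + exp(-t), t*exp(-t), -3*t*exp(-t)]
  [0, exp(-t), 0]
  [3*t*exp(-t), -t*exp(-t), 3*t*exp(-t) + exp(-t)]

Strategy: write A = P · J · P⁻¹ where J is a Jordan canonical form, so e^{tA} = P · e^{tJ} · P⁻¹, and e^{tJ} can be computed block-by-block.

A has Jordan form
J =
  [-1,  1,  0]
  [ 0, -1,  0]
  [ 0,  0, -1]
(up to reordering of blocks).

Per-block formulas:
  For a 2×2 Jordan block J_2(-1): exp(t · J_2(-1)) = e^(-1t)·(I + t·N), where N is the 2×2 nilpotent shift.
  For a 1×1 block at λ = -1: exp(t · [-1]) = [e^(-1t)].

After assembling e^{tJ} and conjugating by P, we get:

e^{tA} =
  [-3*t*exp(-t) + exp(-t), t*exp(-t), -3*t*exp(-t)]
  [0, exp(-t), 0]
  [3*t*exp(-t), -t*exp(-t), 3*t*exp(-t) + exp(-t)]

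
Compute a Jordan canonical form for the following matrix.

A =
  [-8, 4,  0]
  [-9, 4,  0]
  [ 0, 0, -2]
J_2(-2) ⊕ J_1(-2)

The characteristic polynomial is
  det(x·I − A) = x^3 + 6*x^2 + 12*x + 8 = (x + 2)^3

Eigenvalues and multiplicities (the geometric multiplicity of λ is n − rank(A − λI), which equals the number of Jordan blocks for λ):
  λ = -2: algebraic multiplicity = 3, geometric multiplicity = 2

Determining the block sizes for each eigenvalue:
  λ = -2: 2 blocks summing to 3 forces exactly one block of size 2 and the rest size 1 → block sizes [2, 1]

Assembling the blocks gives a Jordan form
J =
  [-2,  1,  0]
  [ 0, -2,  0]
  [ 0,  0, -2]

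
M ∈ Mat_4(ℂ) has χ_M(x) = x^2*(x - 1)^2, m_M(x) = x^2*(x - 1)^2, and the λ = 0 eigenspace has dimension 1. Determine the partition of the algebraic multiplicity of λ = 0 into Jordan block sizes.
Block sizes for λ = 0: [2]

Step 1 — from the characteristic polynomial, algebraic multiplicity of λ = 0 is 2. From dim ker(M − (0)·I) = 1, there are exactly 1 Jordan blocks for λ = 0.
Step 2 — from the minimal polynomial, the factor (x − 0)^2 tells us the largest block for λ = 0 has size 2.
Step 3 — with total size 2, 1 blocks, and largest block 2, the block sizes (in nonincreasing order) are [2].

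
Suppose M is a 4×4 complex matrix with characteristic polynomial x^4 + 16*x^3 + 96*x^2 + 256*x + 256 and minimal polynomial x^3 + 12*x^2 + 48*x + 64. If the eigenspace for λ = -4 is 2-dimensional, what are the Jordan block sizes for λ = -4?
Block sizes for λ = -4: [3, 1]

Step 1 — from the characteristic polynomial, algebraic multiplicity of λ = -4 is 4. From dim ker(M − (-4)·I) = 2, there are exactly 2 Jordan blocks for λ = -4.
Step 2 — from the minimal polynomial, the factor (x + 4)^3 tells us the largest block for λ = -4 has size 3.
Step 3 — with total size 4, 2 blocks, and largest block 3, the block sizes (in nonincreasing order) are [3, 1].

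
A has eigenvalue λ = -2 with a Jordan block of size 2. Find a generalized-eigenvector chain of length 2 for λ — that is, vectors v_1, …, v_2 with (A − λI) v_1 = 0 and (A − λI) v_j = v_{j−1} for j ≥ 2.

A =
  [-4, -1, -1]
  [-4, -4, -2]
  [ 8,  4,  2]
A Jordan chain for λ = -2 of length 2:
v_1 = (-2, -4, 8)ᵀ
v_2 = (1, 0, 0)ᵀ

Let N = A − (-2)·I. We want v_2 with N^2 v_2 = 0 but N^1 v_2 ≠ 0; then v_{j-1} := N · v_j for j = 2, …, 2.

Pick v_2 = (1, 0, 0)ᵀ.
Then v_1 = N · v_2 = (-2, -4, 8)ᵀ.

Sanity check: (A − (-2)·I) v_1 = (0, 0, 0)ᵀ = 0. ✓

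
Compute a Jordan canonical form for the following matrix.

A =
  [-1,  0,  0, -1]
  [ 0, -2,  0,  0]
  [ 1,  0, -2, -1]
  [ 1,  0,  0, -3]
J_2(-2) ⊕ J_1(-2) ⊕ J_1(-2)

The characteristic polynomial is
  det(x·I − A) = x^4 + 8*x^3 + 24*x^2 + 32*x + 16 = (x + 2)^4

Eigenvalues and multiplicities (the geometric multiplicity of λ is n − rank(A − λI), which equals the number of Jordan blocks for λ):
  λ = -2: algebraic multiplicity = 4, geometric multiplicity = 3

Determining the block sizes for each eigenvalue:
  λ = -2: 3 blocks summing to 4 forces exactly one block of size 2 and the rest size 1 → block sizes [2, 1, 1]

Assembling the blocks gives a Jordan form
J =
  [-2,  1,  0,  0]
  [ 0, -2,  0,  0]
  [ 0,  0, -2,  0]
  [ 0,  0,  0, -2]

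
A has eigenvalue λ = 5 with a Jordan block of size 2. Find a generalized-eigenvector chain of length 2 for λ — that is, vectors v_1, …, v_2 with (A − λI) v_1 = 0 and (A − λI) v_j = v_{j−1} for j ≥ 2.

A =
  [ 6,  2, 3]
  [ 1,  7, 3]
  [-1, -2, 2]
A Jordan chain for λ = 5 of length 2:
v_1 = (1, 1, -1)ᵀ
v_2 = (1, 0, 0)ᵀ

Let N = A − (5)·I. We want v_2 with N^2 v_2 = 0 but N^1 v_2 ≠ 0; then v_{j-1} := N · v_j for j = 2, …, 2.

Pick v_2 = (1, 0, 0)ᵀ.
Then v_1 = N · v_2 = (1, 1, -1)ᵀ.

Sanity check: (A − (5)·I) v_1 = (0, 0, 0)ᵀ = 0. ✓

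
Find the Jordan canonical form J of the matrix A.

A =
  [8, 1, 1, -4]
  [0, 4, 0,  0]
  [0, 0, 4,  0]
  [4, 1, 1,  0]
J_2(4) ⊕ J_1(4) ⊕ J_1(4)

The characteristic polynomial is
  det(x·I − A) = x^4 - 16*x^3 + 96*x^2 - 256*x + 256 = (x - 4)^4

Eigenvalues and multiplicities (the geometric multiplicity of λ is n − rank(A − λI), which equals the number of Jordan blocks for λ):
  λ = 4: algebraic multiplicity = 4, geometric multiplicity = 3

Determining the block sizes for each eigenvalue:
  λ = 4: 3 blocks summing to 4 forces exactly one block of size 2 and the rest size 1 → block sizes [2, 1, 1]

Assembling the blocks gives a Jordan form
J =
  [4, 1, 0, 0]
  [0, 4, 0, 0]
  [0, 0, 4, 0]
  [0, 0, 0, 4]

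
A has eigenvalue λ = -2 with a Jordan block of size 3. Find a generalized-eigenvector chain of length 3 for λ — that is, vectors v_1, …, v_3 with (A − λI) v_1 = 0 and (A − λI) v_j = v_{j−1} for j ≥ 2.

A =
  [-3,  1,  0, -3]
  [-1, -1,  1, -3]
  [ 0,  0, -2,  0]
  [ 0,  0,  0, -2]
A Jordan chain for λ = -2 of length 3:
v_1 = (1, 1, 0, 0)ᵀ
v_2 = (0, 1, 0, 0)ᵀ
v_3 = (0, 0, 1, 0)ᵀ

Let N = A − (-2)·I. We want v_3 with N^3 v_3 = 0 but N^2 v_3 ≠ 0; then v_{j-1} := N · v_j for j = 3, …, 2.

Pick v_3 = (0, 0, 1, 0)ᵀ.
Then v_2 = N · v_3 = (0, 1, 0, 0)ᵀ.
Then v_1 = N · v_2 = (1, 1, 0, 0)ᵀ.

Sanity check: (A − (-2)·I) v_1 = (0, 0, 0, 0)ᵀ = 0. ✓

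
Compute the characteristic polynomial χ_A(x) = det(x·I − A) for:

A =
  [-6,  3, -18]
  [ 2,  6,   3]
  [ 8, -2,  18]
x^3 - 18*x^2 + 108*x - 216

Expanding det(x·I − A) (e.g. by cofactor expansion or by noting that A is similar to its Jordan form J, which has the same characteristic polynomial as A) gives
  χ_A(x) = x^3 - 18*x^2 + 108*x - 216
which factors as (x - 6)^3. The eigenvalues (with algebraic multiplicities) are λ = 6 with multiplicity 3.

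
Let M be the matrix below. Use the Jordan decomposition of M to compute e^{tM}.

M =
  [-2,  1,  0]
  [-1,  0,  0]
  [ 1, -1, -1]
e^{tM} =
  [-t*exp(-t) + exp(-t), t*exp(-t), 0]
  [-t*exp(-t), t*exp(-t) + exp(-t), 0]
  [t*exp(-t), -t*exp(-t), exp(-t)]

Strategy: write M = P · J · P⁻¹ where J is a Jordan canonical form, so e^{tM} = P · e^{tJ} · P⁻¹, and e^{tJ} can be computed block-by-block.

M has Jordan form
J =
  [-1,  1,  0]
  [ 0, -1,  0]
  [ 0,  0, -1]
(up to reordering of blocks).

Per-block formulas:
  For a 1×1 block at λ = -1: exp(t · [-1]) = [e^(-1t)].
  For a 2×2 Jordan block J_2(-1): exp(t · J_2(-1)) = e^(-1t)·(I + t·N), where N is the 2×2 nilpotent shift.

After assembling e^{tJ} and conjugating by P, we get:

e^{tM} =
  [-t*exp(-t) + exp(-t), t*exp(-t), 0]
  [-t*exp(-t), t*exp(-t) + exp(-t), 0]
  [t*exp(-t), -t*exp(-t), exp(-t)]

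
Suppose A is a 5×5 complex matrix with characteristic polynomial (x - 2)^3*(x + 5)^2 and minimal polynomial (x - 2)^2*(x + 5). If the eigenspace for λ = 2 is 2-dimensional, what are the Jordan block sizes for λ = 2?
Block sizes for λ = 2: [2, 1]

Step 1 — from the characteristic polynomial, algebraic multiplicity of λ = 2 is 3. From dim ker(A − (2)·I) = 2, there are exactly 2 Jordan blocks for λ = 2.
Step 2 — from the minimal polynomial, the factor (x − 2)^2 tells us the largest block for λ = 2 has size 2.
Step 3 — with total size 3, 2 blocks, and largest block 2, the block sizes (in nonincreasing order) are [2, 1].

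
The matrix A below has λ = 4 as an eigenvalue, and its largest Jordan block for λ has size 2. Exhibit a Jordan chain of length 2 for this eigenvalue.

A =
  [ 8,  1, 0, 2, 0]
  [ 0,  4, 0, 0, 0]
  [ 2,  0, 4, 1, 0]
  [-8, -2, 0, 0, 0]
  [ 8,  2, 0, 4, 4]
A Jordan chain for λ = 4 of length 2:
v_1 = (4, 0, 2, -8, 8)ᵀ
v_2 = (1, 0, 0, 0, 0)ᵀ

Let N = A − (4)·I. We want v_2 with N^2 v_2 = 0 but N^1 v_2 ≠ 0; then v_{j-1} := N · v_j for j = 2, …, 2.

Pick v_2 = (1, 0, 0, 0, 0)ᵀ.
Then v_1 = N · v_2 = (4, 0, 2, -8, 8)ᵀ.

Sanity check: (A − (4)·I) v_1 = (0, 0, 0, 0, 0)ᵀ = 0. ✓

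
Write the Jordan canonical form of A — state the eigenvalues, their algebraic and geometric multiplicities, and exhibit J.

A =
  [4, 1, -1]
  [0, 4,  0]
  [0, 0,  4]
J_2(4) ⊕ J_1(4)

The characteristic polynomial is
  det(x·I − A) = x^3 - 12*x^2 + 48*x - 64 = (x - 4)^3

Eigenvalues and multiplicities (the geometric multiplicity of λ is n − rank(A − λI), which equals the number of Jordan blocks for λ):
  λ = 4: algebraic multiplicity = 3, geometric multiplicity = 2

Determining the block sizes for each eigenvalue:
  λ = 4: 2 blocks summing to 3 forces exactly one block of size 2 and the rest size 1 → block sizes [2, 1]

Assembling the blocks gives a Jordan form
J =
  [4, 1, 0]
  [0, 4, 0]
  [0, 0, 4]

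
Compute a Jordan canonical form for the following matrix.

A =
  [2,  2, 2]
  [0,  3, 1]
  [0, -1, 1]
J_2(2) ⊕ J_1(2)

The characteristic polynomial is
  det(x·I − A) = x^3 - 6*x^2 + 12*x - 8 = (x - 2)^3

Eigenvalues and multiplicities (the geometric multiplicity of λ is n − rank(A − λI), which equals the number of Jordan blocks for λ):
  λ = 2: algebraic multiplicity = 3, geometric multiplicity = 2

Determining the block sizes for each eigenvalue:
  λ = 2: 2 blocks summing to 3 forces exactly one block of size 2 and the rest size 1 → block sizes [2, 1]

Assembling the blocks gives a Jordan form
J =
  [2, 1, 0]
  [0, 2, 0]
  [0, 0, 2]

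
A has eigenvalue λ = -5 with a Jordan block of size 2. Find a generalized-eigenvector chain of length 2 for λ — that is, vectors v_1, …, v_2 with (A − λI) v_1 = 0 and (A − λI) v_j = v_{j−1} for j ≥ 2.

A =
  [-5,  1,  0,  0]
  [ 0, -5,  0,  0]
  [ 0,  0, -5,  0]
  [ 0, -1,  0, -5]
A Jordan chain for λ = -5 of length 2:
v_1 = (1, 0, 0, -1)ᵀ
v_2 = (0, 1, 0, 0)ᵀ

Let N = A − (-5)·I. We want v_2 with N^2 v_2 = 0 but N^1 v_2 ≠ 0; then v_{j-1} := N · v_j for j = 2, …, 2.

Pick v_2 = (0, 1, 0, 0)ᵀ.
Then v_1 = N · v_2 = (1, 0, 0, -1)ᵀ.

Sanity check: (A − (-5)·I) v_1 = (0, 0, 0, 0)ᵀ = 0. ✓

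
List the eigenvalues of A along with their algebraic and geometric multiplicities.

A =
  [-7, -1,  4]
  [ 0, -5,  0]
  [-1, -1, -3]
λ = -5: alg = 3, geom = 1

Step 1 — factor the characteristic polynomial to read off the algebraic multiplicities:
  χ_A(x) = (x + 5)^3

Step 2 — compute geometric multiplicities via the rank-nullity identity g(λ) = n − rank(A − λI):
  rank(A − (-5)·I) = 2, so dim ker(A − (-5)·I) = n − 2 = 1

Summary:
  λ = -5: algebraic multiplicity = 3, geometric multiplicity = 1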